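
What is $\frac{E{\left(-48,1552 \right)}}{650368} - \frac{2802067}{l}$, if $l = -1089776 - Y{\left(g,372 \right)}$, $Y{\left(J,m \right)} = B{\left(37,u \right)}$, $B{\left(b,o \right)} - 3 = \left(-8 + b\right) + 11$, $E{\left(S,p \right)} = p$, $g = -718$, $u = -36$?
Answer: $\frac{114004131859}{44298962712} \approx 2.5735$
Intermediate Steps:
$B{\left(b,o \right)} = 6 + b$ ($B{\left(b,o \right)} = 3 + \left(\left(-8 + b\right) + 11\right) = 3 + \left(3 + b\right) = 6 + b$)
$Y{\left(J,m \right)} = 43$ ($Y{\left(J,m \right)} = 6 + 37 = 43$)
$l = -1089819$ ($l = -1089776 - 43 = -1089819$)
$\frac{E{\left(-48,1552 \right)}}{650368} - \frac{2802067}{l} = \frac{1552}{650368} - \frac{2802067}{-1089819} = 1552 \cdot \frac{1}{650368} - - \frac{2802067}{1089819} = \frac{97}{40648} + \frac{2802067}{1089819} = \frac{114004131859}{44298962712}$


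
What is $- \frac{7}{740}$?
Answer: $- \frac{7}{740} \approx -0.0094595$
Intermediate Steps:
$- \frac{7}{740}$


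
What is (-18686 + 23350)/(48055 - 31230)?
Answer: 4664/16825 ≈ 0.27721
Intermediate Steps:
(-18686 + 23350)/(48055 - 31230) = 4664/16825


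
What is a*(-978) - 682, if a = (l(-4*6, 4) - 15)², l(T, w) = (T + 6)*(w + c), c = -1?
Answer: -4656940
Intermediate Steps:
l(T, w) = (-1 + w)*(6 + T) (l(T, w) = (T + 6)*(w - 1) = (6 + T)*(-1 + w) = (-1 + w)*(6 + T))
a = 4761 (a = ((-6 - (-4)*6 + 6*4 - 4*6*4) - 15)² = ((-6 - 1*(-24) + 24 - 24*4) - 15)² = ((-6 + 24 + 24 - 96) - 15)² = (-54 - 15)² = (-69)² = 4761)
a*(-978) - 682 = 4761*(-978) - 682 = -4656258 - 682 = -4656940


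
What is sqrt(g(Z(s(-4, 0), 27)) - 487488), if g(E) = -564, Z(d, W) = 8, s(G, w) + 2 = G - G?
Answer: 6*I*sqrt(13557) ≈ 698.61*I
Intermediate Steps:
s(G, w) = -2 (s(G, w) = -2 + (G - G) = -2 + 0 = -2)
sqrt(g(Z(s(-4, 0), 27)) - 487488) = sqrt(-564 - 487488) = sqrt(-488052) = 6*I*sqrt(13557)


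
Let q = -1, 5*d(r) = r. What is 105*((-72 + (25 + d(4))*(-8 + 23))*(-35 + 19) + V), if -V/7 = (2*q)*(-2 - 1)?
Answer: -533610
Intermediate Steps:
d(r) = r/5
V = -42 (V = -7*2*(-1)*(-2 - 1) = -(-14)*(-3) = -7*6 = -42)
105*((-72 + (25 + d(4))*(-8 + 23))*(-35 + 19) + V) = 105*((-72 + (25 + (1/5)*4)*(-8 + 23))*(-35 + 19) - 42) = 105*((-72 + (25 + 4/5)*15)*(-16) - 42) = 105*((-72 + (129/5)*15)*(-16) - 42) = 105*((-72 + 387)*(-16) - 42) = 105*(315*(-16) - 42) = 105*(-5040 - 42) = 105*(-5082) = -533610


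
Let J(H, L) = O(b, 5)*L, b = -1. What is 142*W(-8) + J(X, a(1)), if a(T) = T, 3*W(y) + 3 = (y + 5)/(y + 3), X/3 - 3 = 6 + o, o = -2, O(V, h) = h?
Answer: -543/5 ≈ -108.60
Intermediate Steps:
X = 21 (X = 9 + 3*(6 - 2) = 9 + 3*4 = 9 + 12 = 21)
W(y) = -1 + (5 + y)/(3*(3 + y)) (W(y) = -1 + ((y + 5)/(y + 3))/3 = -1 + ((5 + y)/(3 + y))/3 = -1 + (5 + y)/(3*(3 + y)))
J(H, L) = 5*L
142*W(-8) + J(X, a(1)) = 142*(2*(-2 - 1*(-8))/(3*(3 - 8))) + 5*1 = 142*((⅔)*(-2 + 8)/(-5)) + 5 = 142*((⅔)*(-⅕)*6) + 5 = 142*(-⅘) + 5 = -568/5 + 5 = -543/5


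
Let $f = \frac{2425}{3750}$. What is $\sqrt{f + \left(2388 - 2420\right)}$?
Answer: $\frac{i \sqrt{28218}}{30} \approx 5.5994 i$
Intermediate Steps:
$f = \frac{97}{150}$ ($f = 2425 \cdot \frac{1}{3750} = \frac{97}{150} \approx 0.64667$)
$\sqrt{f + \left(2388 - 2420\right)} = \sqrt{\frac{97}{150} + \left(2388 - 2420\right)} = \sqrt{\frac{97}{150} - 32} = \sqrt{- \frac{4703}{150}} = \frac{i \sqrt{28218}}{30}$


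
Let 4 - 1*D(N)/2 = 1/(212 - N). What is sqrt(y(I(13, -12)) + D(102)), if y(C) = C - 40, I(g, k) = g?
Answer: I*sqrt(57530)/55 ≈ 4.361*I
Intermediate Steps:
D(N) = 8 - 2/(212 - N)
y(C) = -40 + C
sqrt(y(I(13, -12)) + D(102)) = sqrt((-40 + 13) + 2*(-847 + 4*102)/(-212 + 102)) = sqrt(-27 + 2*(-847 + 408)/(-110)) = sqrt(-27 + 2*(-1/110)*(-439)) = sqrt(-27 + 439/55) = sqrt(-1046/55) = I*sqrt(57530)/55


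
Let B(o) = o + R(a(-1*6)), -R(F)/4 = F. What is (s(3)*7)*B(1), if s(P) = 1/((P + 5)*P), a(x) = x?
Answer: 175/24 ≈ 7.2917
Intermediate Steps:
R(F) = -4*F
B(o) = 24 + o (B(o) = o - (-4)*6 = o - 4*(-6) = o + 24 = 24 + o)
s(P) = 1/(P*(5 + P)) (s(P) = 1/((5 + P)*P) = 1/(P*(5 + P)))
(s(3)*7)*B(1) = ((1/(3*(5 + 3)))*7)*(24 + 1) = (((⅓)/8)*7)*25 = (((⅓)*(⅛))*7)*25 = ((1/24)*7)*25 = (7/24)*25 = 175/24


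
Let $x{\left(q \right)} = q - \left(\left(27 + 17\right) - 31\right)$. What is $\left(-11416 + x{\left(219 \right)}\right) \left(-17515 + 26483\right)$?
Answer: $-100531280$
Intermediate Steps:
$x{\left(q \right)} = -13 + q$ ($x{\left(q \right)} = q - \left(44 - 31\right) = q - 13 = -13 + q$)
$\left(-11416 + x{\left(219 \right)}\right) \left(-17515 + 26483\right) = \left(-11416 + \left(-13 + 219\right)\right) \left(-17515 + 26483\right) = \left(-11416 + 206\right) 8968 = \left(-11210\right) 8968 = -100531280$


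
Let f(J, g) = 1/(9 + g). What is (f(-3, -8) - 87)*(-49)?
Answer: 4214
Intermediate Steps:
(f(-3, -8) - 87)*(-49) = (1/(9 - 8) - 87)*(-49) = (1/1 - 87)*(-49) = (1 - 87)*(-49) = -86*(-49) = 4214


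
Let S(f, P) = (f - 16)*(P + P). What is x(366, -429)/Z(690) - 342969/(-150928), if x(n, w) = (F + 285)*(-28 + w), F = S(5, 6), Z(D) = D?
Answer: -1719398013/17356720 ≈ -99.062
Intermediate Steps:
S(f, P) = 2*P*(-16 + f) (S(f, P) = (-16 + f)*(2*P) = 2*P*(-16 + f))
F = -132 (F = 2*6*(-16 + 5) = 2*6*(-11) = -132)
x(n, w) = -4284 + 153*w (x(n, w) = (-132 + 285)*(-28 + w) = 153*(-28 + w) = -4284 + 153*w)
x(366, -429)/Z(690) - 342969/(-150928) = (-4284 + 153*(-429))/690 - 342969/(-150928) = (-4284 - 65637)*(1/690) - 342969*(-1/150928) = -69921*1/690 + 342969/150928 = -23307/230 + 342969/150928 = -1719398013/17356720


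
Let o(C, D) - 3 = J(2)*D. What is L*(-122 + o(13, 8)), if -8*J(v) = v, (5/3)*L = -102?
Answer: 37026/5 ≈ 7405.2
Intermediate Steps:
L = -306/5 (L = (⅗)*(-102) = -306/5 ≈ -61.200)
J(v) = -v/8
o(C, D) = 3 - D/4 (o(C, D) = 3 + (-⅛*2)*D = 3 - D/4)
L*(-122 + o(13, 8)) = -306*(-122 + (3 - ¼*8))/5 = -306*(-122 + (3 - 2))/5 = -306*(-122 + 1)/5 = -306/5*(-121) = 37026/5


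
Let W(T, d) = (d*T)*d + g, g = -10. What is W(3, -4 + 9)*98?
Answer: 6370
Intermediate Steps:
W(T, d) = -10 + T*d² (W(T, d) = (d*T)*d - 10 = (T*d)*d - 10 = T*d² - 10 = -10 + T*d²)
W(3, -4 + 9)*98 = (-10 + 3*(-4 + 9)²)*98 = (-10 + 3*5²)*98 = (-10 + 3*25)*98 = (-10 + 75)*98 = 65*98 = 6370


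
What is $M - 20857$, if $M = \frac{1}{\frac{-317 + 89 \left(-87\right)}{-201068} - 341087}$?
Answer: $- \frac{357601987739665}{17145418214} \approx -20857.0$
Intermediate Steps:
$M = - \frac{50267}{17145418214}$ ($M = \frac{1}{\left(-317 - 7743\right) \left(- \frac{1}{201068}\right) - 341087} = \frac{1}{\left(-8060\right) \left(- \frac{1}{201068}\right) - 341087} = \frac{1}{\frac{2015}{50267} - 341087} = \frac{1}{- \frac{17145418214}{50267}} = - \frac{50267}{17145418214} \approx -2.9318 \cdot 10^{-6}$)
$M - 20857 = - \frac{50267}{17145418214} - 20857 = - \frac{357601987739665}{17145418214}$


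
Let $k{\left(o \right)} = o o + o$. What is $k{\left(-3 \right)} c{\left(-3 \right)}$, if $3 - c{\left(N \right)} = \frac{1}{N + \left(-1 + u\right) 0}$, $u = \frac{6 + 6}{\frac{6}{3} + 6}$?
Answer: $20$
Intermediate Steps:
$u = \frac{3}{2}$ ($u = \frac{12}{6 \cdot \frac{1}{3} + 6} = \frac{12}{2 + 6} = \frac{12}{8} = 12 \cdot \frac{1}{8} = \frac{3}{2} \approx 1.5$)
$c{\left(N \right)} = 3 - \frac{1}{N}$ ($c{\left(N \right)} = 3 - \frac{1}{N + \left(-1 + \frac{3}{2}\right) 0} = 3 - \frac{1}{N + \frac{1}{2} \cdot 0} = 3 - \frac{1}{N + 0} = 3 - \frac{1}{N}$)
$k{\left(o \right)} = o + o^{2}$ ($k{\left(o \right)} = o^{2} + o = o + o^{2}$)
$k{\left(-3 \right)} c{\left(-3 \right)} = - 3 \left(1 - 3\right) \left(3 - \frac{1}{-3}\right) = \left(-3\right) \left(-2\right) \left(3 - - \frac{1}{3}\right) = 6 \left(3 + \frac{1}{3}\right) = 6 \cdot \frac{10}{3} = 20$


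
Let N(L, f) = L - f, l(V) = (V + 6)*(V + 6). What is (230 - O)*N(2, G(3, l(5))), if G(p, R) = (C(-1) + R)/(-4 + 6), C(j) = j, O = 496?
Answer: 15428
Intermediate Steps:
l(V) = (6 + V)**2 (l(V) = (6 + V)*(6 + V) = (6 + V)**2)
G(p, R) = -1/2 + R/2 (G(p, R) = (-1 + R)/(-4 + 6) = (-1 + R)/2 = (-1 + R)*(1/2) = -1/2 + R/2)
(230 - O)*N(2, G(3, l(5))) = (230 - 1*496)*(2 - (-1/2 + (6 + 5)**2/2)) = (230 - 496)*(2 - (-1/2 + (1/2)*11**2)) = -266*(2 - (-1/2 + (1/2)*121)) = -266*(2 - (-1/2 + 121/2)) = -266*(2 - 1*60) = -266*(2 - 60) = -266*(-58) = 15428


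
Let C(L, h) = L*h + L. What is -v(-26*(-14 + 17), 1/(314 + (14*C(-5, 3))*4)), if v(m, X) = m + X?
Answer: 62869/806 ≈ 78.001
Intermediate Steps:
C(L, h) = L + L*h
v(m, X) = X + m
-v(-26*(-14 + 17), 1/(314 + (14*C(-5, 3))*4)) = -(1/(314 + (14*(-5*(1 + 3)))*4) - 26*(-14 + 17)) = -(1/(314 + (14*(-5*4))*4) - 26*3) = -(1/(314 + (14*(-20))*4) - 78) = -(1/(314 - 280*4) - 78) = -(1/(314 - 1120) - 78) = -(1/(-806) - 78) = -(-1/806 - 78) = -1*(-62869/806) = 62869/806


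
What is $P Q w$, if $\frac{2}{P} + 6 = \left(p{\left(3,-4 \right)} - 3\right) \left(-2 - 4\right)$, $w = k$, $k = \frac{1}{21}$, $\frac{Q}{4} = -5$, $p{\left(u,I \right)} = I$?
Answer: $- \frac{10}{189} \approx -0.05291$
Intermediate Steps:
$Q = -20$ ($Q = 4 \left(-5\right) = -20$)
$k = \frac{1}{21} \approx 0.047619$
$w = \frac{1}{21} \approx 0.047619$
$P = \frac{1}{18}$ ($P = \frac{2}{-6 + \left(-4 - 3\right) \left(-2 - 4\right)} = \frac{2}{-6 - -42} = \frac{2}{-6 + 42} = \frac{2}{36} = 2 \cdot \frac{1}{36} = \frac{1}{18} \approx 0.055556$)
$P Q w = \frac{1}{18} \left(-20\right) \frac{1}{21} = \left(- \frac{10}{9}\right) \frac{1}{21} = - \frac{10}{189}$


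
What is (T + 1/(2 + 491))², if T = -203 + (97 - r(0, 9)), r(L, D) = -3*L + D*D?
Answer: 8498996100/243049 ≈ 34968.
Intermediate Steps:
r(L, D) = D² - 3*L (r(L, D) = -3*L + D² = D² - 3*L)
T = -187 (T = -203 + (97 - (9² - 3*0)) = -203 + (97 - (81 + 0)) = -203 + (97 - 1*81) = -203 + (97 - 81) = -203 + 16 = -187)
(T + 1/(2 + 491))² = (-187 + 1/(2 + 491))² = (-187 + 1/493)² = (-92190/493)² = 8498996100/243049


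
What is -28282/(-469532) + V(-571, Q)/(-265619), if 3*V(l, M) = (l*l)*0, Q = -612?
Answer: 14141/234766 ≈ 0.060234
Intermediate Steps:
V(l, M) = 0 (V(l, M) = ((l*l)*0)/3 = (l²*0)/3 = (⅓)*0 = 0)
-28282/(-469532) + V(-571, Q)/(-265619) = -28282/(-469532) + 0/(-265619) = -28282*(-1/469532) + 0*(-1/265619) = 14141/234766 + 0 = 14141/234766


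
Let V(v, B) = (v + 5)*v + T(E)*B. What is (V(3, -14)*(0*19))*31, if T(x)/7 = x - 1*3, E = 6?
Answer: 0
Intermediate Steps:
T(x) = -21 + 7*x (T(x) = 7*(x - 1*3) = 7*(x - 3) = 7*(-3 + x) = -21 + 7*x)
V(v, B) = 21*B + v*(5 + v) (V(v, B) = (v + 5)*v + (-21 + 7*6)*B = (5 + v)*v + (-21 + 42)*B = v*(5 + v) + 21*B = 21*B + v*(5 + v))
(V(3, -14)*(0*19))*31 = ((3**2 + 5*3 + 21*(-14))*(0*19))*31 = ((9 + 15 - 294)*0)*31 = -270*0*31 = 0*31 = 0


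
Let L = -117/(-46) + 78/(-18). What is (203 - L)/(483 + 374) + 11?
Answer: 1329187/118266 ≈ 11.239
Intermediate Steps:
L = -247/138 (L = -117*(-1/46) + 78*(-1/18) = 117/46 - 13/3 = -247/138 ≈ -1.7899)
(203 - L)/(483 + 374) + 11 = (203 - 1*(-247/138))/(483 + 374) + 11 = (203 + 247/138)/857 + 11 = (1/857)*(28261/138) + 11 = 28261/118266 + 11 = 1329187/118266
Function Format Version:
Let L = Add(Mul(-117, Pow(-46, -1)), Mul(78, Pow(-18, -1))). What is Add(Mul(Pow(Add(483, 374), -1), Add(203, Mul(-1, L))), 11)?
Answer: Rational(1329187, 118266) ≈ 11.239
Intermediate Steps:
L = Rational(-247, 138) (L = Add(Mul(-117, Rational(-1, 46)), Mul(78, Rational(-1, 18))) = Add(Rational(117, 46), Rational(-13, 3)) = Rational(-247, 138) ≈ -1.7899)
Add(Mul(Pow(Add(483, 374), -1), Add(203, Mul(-1, L))), 11) = Add(Mul(Pow(Add(483, 374), -1), Add(203, Mul(-1, Rational(-247, 138)))), 11) = Add(Mul(Pow(857, -1), Add(203, Rational(247, 138))), 11) = Add(Mul(Rational(1, 857), Rational(28261, 138)), 11) = Add(Rational(28261, 118266), 11) = Rational(1329187, 118266)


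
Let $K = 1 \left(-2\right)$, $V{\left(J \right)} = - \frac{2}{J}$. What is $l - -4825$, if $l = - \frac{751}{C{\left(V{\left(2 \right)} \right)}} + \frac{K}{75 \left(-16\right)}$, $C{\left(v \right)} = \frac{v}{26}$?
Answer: $\frac{14610601}{600} \approx 24351.0$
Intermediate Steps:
$C{\left(v \right)} = \frac{v}{26}$ ($C{\left(v \right)} = v \frac{1}{26} = \frac{v}{26}$)
$K = -2$
$l = \frac{11715601}{600}$ ($l = - \frac{751}{\frac{1}{26} \left(- \frac{2}{2}\right)} - \frac{2}{75 \left(-16\right)} = - \frac{751}{\frac{1}{26} \left(\left(-2\right) \frac{1}{2}\right)} - \frac{2}{-1200} = - \frac{751}{\frac{1}{26} \left(-1\right)} - - \frac{1}{600} = - \frac{751}{- \frac{1}{26}} + \frac{1}{600} = \left(-751\right) \left(-26\right) + \frac{1}{600} = 19526 + \frac{1}{600} = \frac{11715601}{600} \approx 19526.0$)
$l - -4825 = \frac{11715601}{600} - -4825 = \frac{11715601}{600} + 4825 = \frac{14610601}{600}$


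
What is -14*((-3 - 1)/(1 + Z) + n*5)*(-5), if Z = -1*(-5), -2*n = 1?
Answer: -665/3 ≈ -221.67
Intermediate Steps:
n = -½ (n = -½*1 = -½ ≈ -0.50000)
Z = 5
-14*((-3 - 1)/(1 + Z) + n*5)*(-5) = -14*((-3 - 1)/(1 + 5) - ½*5)*(-5) = -14*(-4/6 - 5/2)*(-5) = -14*(-4*⅙ - 5/2)*(-5) = -14*(-⅔ - 5/2)*(-5) = -14*(-19/6)*(-5) = (133/3)*(-5) = -665/3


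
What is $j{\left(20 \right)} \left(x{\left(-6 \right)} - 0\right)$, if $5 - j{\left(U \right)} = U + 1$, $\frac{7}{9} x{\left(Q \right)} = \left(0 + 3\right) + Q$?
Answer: $\frac{432}{7} \approx 61.714$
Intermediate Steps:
$x{\left(Q \right)} = \frac{27}{7} + \frac{9 Q}{7}$ ($x{\left(Q \right)} = \frac{9 \left(\left(0 + 3\right) + Q\right)}{7} = \frac{9 \left(3 + Q\right)}{7} = \frac{27}{7} + \frac{9 Q}{7}$)
$j{\left(U \right)} = 4 - U$ ($j{\left(U \right)} = 5 - \left(U + 1\right) = 5 - \left(1 + U\right) = 4 - U$)
$j{\left(20 \right)} \left(x{\left(-6 \right)} - 0\right) = \left(4 - 20\right) \left(\left(\frac{27}{7} + \frac{9}{7} \left(-6\right)\right) - 0\right) = \left(4 - 20\right) \left(\left(\frac{27}{7} - \frac{54}{7}\right) + 0\right) = - 16 \left(- \frac{27}{7} + 0\right) = \left(-16\right) \left(- \frac{27}{7}\right) = \frac{432}{7}$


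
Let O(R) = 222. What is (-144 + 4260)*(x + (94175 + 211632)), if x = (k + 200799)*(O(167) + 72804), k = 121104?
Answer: 96757258077060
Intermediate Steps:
x = 23507288478 (x = (121104 + 200799)*(222 + 72804) = 321903*73026 = 23507288478)
(-144 + 4260)*(x + (94175 + 211632)) = (-144 + 4260)*(23507288478 + (94175 + 211632)) = 4116*(23507288478 + 305807) = 4116*23507594285 = 96757258077060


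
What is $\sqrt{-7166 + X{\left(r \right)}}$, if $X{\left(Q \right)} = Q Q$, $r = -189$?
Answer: $\sqrt{28555} \approx 168.98$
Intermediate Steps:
$X{\left(Q \right)} = Q^{2}$
$\sqrt{-7166 + X{\left(r \right)}} = \sqrt{-7166 + \left(-189\right)^{2}} = \sqrt{-7166 + 35721} = \sqrt{28555}$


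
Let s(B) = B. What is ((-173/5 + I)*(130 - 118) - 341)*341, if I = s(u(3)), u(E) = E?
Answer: -1227941/5 ≈ -2.4559e+5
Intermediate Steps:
I = 3
((-173/5 + I)*(130 - 118) - 341)*341 = ((-173/5 + 3)*(130 - 118) - 341)*341 = ((-173*⅕ + 3)*12 - 341)*341 = ((-173/5 + 3)*12 - 341)*341 = (-158/5*12 - 341)*341 = (-1896/5 - 341)*341 = -3601/5*341 = -1227941/5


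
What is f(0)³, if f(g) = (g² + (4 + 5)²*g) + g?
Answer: 0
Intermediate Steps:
f(g) = g² + 82*g (f(g) = (g² + 9²*g) + g = (g² + 81*g) + g = g² + 82*g)
f(0)³ = (0*(82 + 0))³ = (0*82)³ = 0³ = 0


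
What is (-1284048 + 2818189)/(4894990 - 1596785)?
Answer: 1534141/3298205 ≈ 0.46514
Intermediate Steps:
(-1284048 + 2818189)/(4894990 - 1596785) = 1534141/3298205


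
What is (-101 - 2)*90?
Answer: -9270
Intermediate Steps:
(-101 - 2)*90 = -103*90 = -9270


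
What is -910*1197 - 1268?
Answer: -1090538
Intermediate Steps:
-910*1197 - 1268 = -1089270 - 1268 = -1090538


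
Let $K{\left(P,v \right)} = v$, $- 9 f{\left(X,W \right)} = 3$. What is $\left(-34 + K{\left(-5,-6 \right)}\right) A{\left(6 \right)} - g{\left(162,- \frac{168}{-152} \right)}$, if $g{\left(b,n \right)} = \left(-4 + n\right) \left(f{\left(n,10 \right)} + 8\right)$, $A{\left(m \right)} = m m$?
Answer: $- \frac{80815}{57} \approx -1417.8$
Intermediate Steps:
$f{\left(X,W \right)} = - \frac{1}{3}$ ($f{\left(X,W \right)} = \left(- \frac{1}{9}\right) 3 = - \frac{1}{3}$)
$A{\left(m \right)} = m^{2}$
$g{\left(b,n \right)} = - \frac{92}{3} + \frac{23 n}{3}$ ($g{\left(b,n \right)} = \left(-4 + n\right) \left(- \frac{1}{3} + 8\right) = \left(-4 + n\right) \frac{23}{3} = - \frac{92}{3} + \frac{23 n}{3}$)
$\left(-34 + K{\left(-5,-6 \right)}\right) A{\left(6 \right)} - g{\left(162,- \frac{168}{-152} \right)} = \left(-34 - 6\right) 6^{2} - \left(- \frac{92}{3} + \frac{23 \left(- \frac{168}{-152}\right)}{3}\right) = \left(-40\right) 36 - \left(- \frac{92}{3} + \frac{23 \left(\left(-168\right) \left(- \frac{1}{152}\right)\right)}{3}\right) = -1440 - \left(- \frac{92}{3} + \frac{23}{3} \cdot \frac{21}{19}\right) = -1440 - \left(- \frac{92}{3} + \frac{161}{19}\right) = -1440 - - \frac{1265}{57} = -1440 + \frac{1265}{57} = - \frac{80815}{57}$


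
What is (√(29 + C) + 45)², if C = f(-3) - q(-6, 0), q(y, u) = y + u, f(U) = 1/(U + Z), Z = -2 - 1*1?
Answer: (270 + √1254)²/36 ≈ 2591.0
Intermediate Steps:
Z = -3 (Z = -2 - 1 = -3)
f(U) = 1/(-3 + U) (f(U) = 1/(U - 3) = 1/(-3 + U))
q(y, u) = u + y
C = 35/6 (C = 1/(-3 - 3) - (0 - 6) = 1/(-6) - 1*(-6) = -⅙ + 6 = 35/6 ≈ 5.8333)
(√(29 + C) + 45)² = (√(29 + 35/6) + 45)² = (√(209/6) + 45)² = (√1254/6 + 45)² = (45 + √1254/6)²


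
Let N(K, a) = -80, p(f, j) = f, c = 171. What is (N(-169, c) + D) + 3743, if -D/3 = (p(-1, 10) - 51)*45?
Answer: 10683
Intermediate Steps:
D = 7020 (D = -3*(-1 - 51)*45 = -(-156)*45 = -3*(-2340) = 7020)
(N(-169, c) + D) + 3743 = (-80 + 7020) + 3743 = 6940 + 3743 = 10683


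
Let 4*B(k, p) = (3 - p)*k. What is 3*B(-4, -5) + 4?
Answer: -20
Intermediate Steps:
B(k, p) = k*(3 - p)/4 (B(k, p) = ((3 - p)*k)/4 = (k*(3 - p))/4 = k*(3 - p)/4)
3*B(-4, -5) + 4 = 3*((¼)*(-4)*(3 - 1*(-5))) + 4 = 3*((¼)*(-4)*(3 + 5)) + 4 = 3*((¼)*(-4)*8) + 4 = 3*(-8) + 4 = -24 + 4 = -20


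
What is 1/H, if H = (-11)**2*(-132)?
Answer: -1/15972 ≈ -6.2610e-5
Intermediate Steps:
H = -15972 (H = 121*(-132) = -15972)
1/H = 1/(-15972) = -1/15972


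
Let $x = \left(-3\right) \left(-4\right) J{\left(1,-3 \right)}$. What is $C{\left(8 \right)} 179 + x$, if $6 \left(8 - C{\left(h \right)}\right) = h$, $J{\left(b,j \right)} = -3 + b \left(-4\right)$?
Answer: $\frac{3328}{3} \approx 1109.3$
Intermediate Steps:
$J{\left(b,j \right)} = -3 - 4 b$
$C{\left(h \right)} = 8 - \frac{h}{6}$
$x = -84$ ($x = \left(-3\right) \left(-4\right) \left(-3 - 4\right) = 12 \left(-3 - 4\right) = 12 \left(-7\right) = -84$)
$C{\left(8 \right)} 179 + x = \left(8 - \frac{4}{3}\right) 179 - 84 = \frac{20}{3} \cdot 179 - 84 = \frac{3580}{3} - 84 = \frac{3328}{3}$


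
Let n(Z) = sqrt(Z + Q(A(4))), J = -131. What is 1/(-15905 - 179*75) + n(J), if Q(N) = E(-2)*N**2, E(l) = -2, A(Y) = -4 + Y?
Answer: -1/29330 + I*sqrt(131) ≈ -3.4095e-5 + 11.446*I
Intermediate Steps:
Q(N) = -2*N**2
n(Z) = sqrt(Z) (n(Z) = sqrt(Z - 2*(-4 + 4)**2) = sqrt(Z - 2*0**2) = sqrt(Z - 2*0) = sqrt(Z + 0) = sqrt(Z))
1/(-15905 - 179*75) + n(J) = 1/(-15905 - 179*75) + sqrt(-131) = 1/(-15905 - 13425) + I*sqrt(131) = 1/(-29330) + I*sqrt(131) = -1/29330 + I*sqrt(131)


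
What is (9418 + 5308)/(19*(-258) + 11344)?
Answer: 7363/3221 ≈ 2.2859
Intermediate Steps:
(9418 + 5308)/(19*(-258) + 11344) = 14726/(-4902 + 11344) = 14726/6442 = 14726*(1/6442) = 7363/3221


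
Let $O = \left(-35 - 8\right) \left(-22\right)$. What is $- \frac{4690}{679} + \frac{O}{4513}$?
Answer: $- \frac{2931948}{437761} \approx -6.6976$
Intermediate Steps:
$O = 946$ ($O = \left(-43\right) \left(-22\right) = 946$)
$- \frac{4690}{679} + \frac{O}{4513} = - \frac{4690}{679} + \frac{946}{4513} = \left(-4690\right) \frac{1}{679} + 946 \cdot \frac{1}{4513} = - \frac{670}{97} + \frac{946}{4513} = - \frac{2931948}{437761}$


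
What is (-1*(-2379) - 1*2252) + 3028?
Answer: 3155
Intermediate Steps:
(-1*(-2379) - 1*2252) + 3028 = (2379 - 2252) + 3028 = 127 + 3028 = 3155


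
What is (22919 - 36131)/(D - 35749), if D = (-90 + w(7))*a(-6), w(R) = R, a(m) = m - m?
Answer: 13212/35749 ≈ 0.36958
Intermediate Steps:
a(m) = 0
D = 0 (D = (-90 + 7)*0 = -83*0 = 0)
(22919 - 36131)/(D - 35749) = (22919 - 36131)/(0 - 35749) = -13212/(-35749) = -13212*(-1/35749) = 13212/35749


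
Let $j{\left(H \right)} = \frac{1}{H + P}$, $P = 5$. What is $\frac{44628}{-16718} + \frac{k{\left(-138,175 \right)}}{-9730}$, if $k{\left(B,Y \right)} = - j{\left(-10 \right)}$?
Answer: $- \frac{1085584459}{406665350} \approx -2.6695$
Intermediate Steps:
$j{\left(H \right)} = \frac{1}{5 + H}$ ($j{\left(H \right)} = \frac{1}{H + 5} = \frac{1}{5 + H}$)
$k{\left(B,Y \right)} = \frac{1}{5}$ ($k{\left(B,Y \right)} = - \frac{1}{5 - 10} = - \frac{1}{-5} = \left(-1\right) \left(- \frac{1}{5}\right) = \frac{1}{5}$)
$\frac{44628}{-16718} + \frac{k{\left(-138,175 \right)}}{-9730} = \frac{44628}{-16718} + \frac{1}{5 \left(-9730\right)} = 44628 \left(- \frac{1}{16718}\right) + \frac{1}{5} \left(- \frac{1}{9730}\right) = - \frac{22314}{8359} - \frac{1}{48650} = - \frac{1085584459}{406665350}$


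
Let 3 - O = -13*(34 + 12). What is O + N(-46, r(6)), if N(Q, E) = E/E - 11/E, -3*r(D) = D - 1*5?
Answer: 635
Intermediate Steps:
r(D) = 5/3 - D/3 (r(D) = -(D - 1*5)/3 = -(D - 5)/3 = -(-5 + D)/3 = 5/3 - D/3)
O = 601 (O = 3 - (-13)*(34 + 12) = 3 - (-13)*46 = 3 - 1*(-598) = 3 + 598 = 601)
N(Q, E) = 1 - 11/E
O + N(-46, r(6)) = 601 + (-11 + (5/3 - 1/3*6))/(5/3 - 1/3*6) = 601 + (-11 + (5/3 - 2))/(5/3 - 2) = 601 + (-11 - 1/3)/(-1/3) = 601 - 3*(-34/3) = 601 + 34 = 635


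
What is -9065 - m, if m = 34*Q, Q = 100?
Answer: -12465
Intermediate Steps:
m = 3400 (m = 34*100 = 3400)
-9065 - m = -9065 - 1*3400 = -9065 - 3400 = -12465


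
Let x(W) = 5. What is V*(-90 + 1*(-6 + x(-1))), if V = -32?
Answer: 2912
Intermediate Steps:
V*(-90 + 1*(-6 + x(-1))) = -32*(-90 + 1*(-6 + 5)) = -32*(-90 + 1*(-1)) = -32*(-90 - 1) = -32*(-91) = 2912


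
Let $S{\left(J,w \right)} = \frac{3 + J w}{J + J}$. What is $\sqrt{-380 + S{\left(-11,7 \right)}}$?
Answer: $\frac{i \sqrt{45573}}{11} \approx 19.407 i$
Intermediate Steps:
$S{\left(J,w \right)} = \frac{3 + J w}{2 J}$
$\sqrt{-380 + S{\left(-11,7 \right)}} = \sqrt{-380 + \frac{3 - 77}{2 \left(-11\right)}} = \sqrt{-380 + \frac{1}{2} \left(- \frac{1}{11}\right) \left(3 - 77\right)} = \sqrt{-380 + \frac{1}{2} \left(- \frac{1}{11}\right) \left(-74\right)} = \sqrt{-380 + \frac{37}{11}} = \sqrt{- \frac{4143}{11}} = \frac{i \sqrt{45573}}{11}$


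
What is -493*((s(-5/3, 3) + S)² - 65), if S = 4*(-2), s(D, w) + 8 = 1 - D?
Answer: -500395/9 ≈ -55599.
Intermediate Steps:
s(D, w) = -7 - D (s(D, w) = -8 + (1 - D) = -7 - D)
S = -8
-493*((s(-5/3, 3) + S)² - 65) = -493*(((-7 - (-5)/3) - 8)² - 65) = -493*(((-7 - 1*(-5/3)) - 8)² - 65) = -493*(((-7 + 5/3) - 8)² - 65) = -493*((-16/3 - 8)² - 65) = -493*((-40/3)² - 65) = -493*(1600/9 - 65) = -493*1015/9 = -500395/9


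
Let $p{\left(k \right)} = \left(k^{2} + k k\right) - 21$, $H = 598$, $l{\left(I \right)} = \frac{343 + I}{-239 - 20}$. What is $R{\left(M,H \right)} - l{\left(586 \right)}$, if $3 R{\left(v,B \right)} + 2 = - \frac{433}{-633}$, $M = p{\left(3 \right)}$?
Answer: $\frac{1548424}{491841} \approx 3.1482$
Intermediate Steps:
$l{\left(I \right)} = - \frac{49}{37} - \frac{I}{259}$ ($l{\left(I \right)} = \frac{343 + I}{-259} = \left(343 + I\right) \left(- \frac{1}{259}\right) = - \frac{49}{37} - \frac{I}{259}$)
$p{\left(k \right)} = -21 + 2 k^{2}$ ($p{\left(k \right)} = \left(k^{2} + k^{2}\right) - 21 = 2 k^{2} - 21 = -21 + 2 k^{2}$)
$M = -3$ ($M = -21 + 2 \cdot 3^{2} = -21 + 2 \cdot 9 = -21 + 18 = -3$)
$R{\left(v,B \right)} = - \frac{833}{1899}$ ($R{\left(v,B \right)} = - \frac{2}{3} + \frac{\left(-433\right) \frac{1}{-633}}{3} = - \frac{2}{3} + \frac{\left(-433\right) \left(- \frac{1}{633}\right)}{3} = - \frac{2}{3} + \frac{1}{3} \cdot \frac{433}{633} = - \frac{2}{3} + \frac{433}{1899} = - \frac{833}{1899}$)
$R{\left(M,H \right)} - l{\left(586 \right)} = - \frac{833}{1899} - \left(- \frac{49}{37} - \frac{586}{259}\right) = - \frac{833}{1899} - - \frac{929}{259} = - \frac{833}{1899} + \frac{929}{259} = \frac{1548424}{491841}$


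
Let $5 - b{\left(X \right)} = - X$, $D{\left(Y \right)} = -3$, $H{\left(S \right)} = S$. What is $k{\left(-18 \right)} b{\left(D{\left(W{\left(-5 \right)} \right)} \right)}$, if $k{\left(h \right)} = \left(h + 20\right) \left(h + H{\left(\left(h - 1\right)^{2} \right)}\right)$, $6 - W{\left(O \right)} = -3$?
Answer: $1372$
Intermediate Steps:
$W{\left(O \right)} = 9$ ($W{\left(O \right)} = 6 - -3 = 6 + 3 = 9$)
$k{\left(h \right)} = \left(20 + h\right) \left(h + \left(-1 + h\right)^{2}\right)$ ($k{\left(h \right)} = \left(h + 20\right) \left(h + \left(h - 1\right)^{2}\right) = \left(20 + h\right) \left(h + \left(-1 + h\right)^{2}\right)$)
$b{\left(X \right)} = 5 + X$ ($b{\left(X \right)} = 5 - - X = 5 + X$)
$k{\left(-18 \right)} b{\left(D{\left(W{\left(-5 \right)} \right)} \right)} = \left(20 + \left(-18\right)^{3} - -342 + 19 \left(-18\right)^{2}\right) \left(5 - 3\right) = \left(20 - 5832 + 342 + 19 \cdot 324\right) 2 = \left(20 - 5832 + 342 + 6156\right) 2 = 686 \cdot 2 = 1372$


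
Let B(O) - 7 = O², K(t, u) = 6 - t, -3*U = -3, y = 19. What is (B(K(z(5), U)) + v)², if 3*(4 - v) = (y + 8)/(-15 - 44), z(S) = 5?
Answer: 514089/3481 ≈ 147.68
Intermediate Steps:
U = 1 (U = -⅓*(-3) = 1)
v = 245/59 (v = 4 - (19 + 8)/(3*(-15 - 44)) = 4 - 9/(-59) = 4 - 9*(-1)/59 = 4 - ⅓*(-27/59) = 4 + 9/59 = 245/59 ≈ 4.1525)
B(O) = 7 + O²
(B(K(z(5), U)) + v)² = ((7 + (6 - 1*5)²) + 245/59)² = ((7 + (6 - 5)²) + 245/59)² = ((7 + 1²) + 245/59)² = ((7 + 1) + 245/59)² = (8 + 245/59)² = (717/59)² = 514089/3481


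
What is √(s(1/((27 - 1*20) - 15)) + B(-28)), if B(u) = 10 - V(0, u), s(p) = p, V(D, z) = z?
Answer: √606/4 ≈ 6.1543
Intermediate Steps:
B(u) = 10 - u
√(s(1/((27 - 1*20) - 15)) + B(-28)) = √(1/((27 - 1*20) - 15) + (10 - 1*(-28))) = √(1/((27 - 20) - 15) + (10 + 28)) = √(1/(7 - 15) + 38) = √(1/(-8) + 38) = √(-⅛ + 38) = √(303/8) = √606/4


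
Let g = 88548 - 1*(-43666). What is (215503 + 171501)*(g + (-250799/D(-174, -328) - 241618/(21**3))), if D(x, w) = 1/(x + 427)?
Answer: -226941522242261524/9261 ≈ -2.4505e+13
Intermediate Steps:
g = 132214 (g = 88548 + 43666 = 132214)
D(x, w) = 1/(427 + x)
(215503 + 171501)*(g + (-250799/D(-174, -328) - 241618/(21**3))) = (215503 + 171501)*(132214 + (-250799/(1/(427 - 174)) - 241618/(21**3))) = 387004*(132214 + (-250799/(1/253) - 241618/9261)) = 387004*(132214 + (-250799/1/253 - 241618*1/9261)) = 387004*(132214 + (-250799*253 - 241618/9261)) = 387004*(132214 + (-63452147 - 241618/9261)) = 387004*(132214 - 587630574985/9261) = 387004*(-586406141131/9261) = -226941522242261524/9261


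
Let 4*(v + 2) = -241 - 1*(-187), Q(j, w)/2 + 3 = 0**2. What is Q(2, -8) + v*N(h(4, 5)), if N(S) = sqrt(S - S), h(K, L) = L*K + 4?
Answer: -6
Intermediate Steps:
Q(j, w) = -6 (Q(j, w) = -6 + 2*0**2 = -6 + 2*0 = -6 + 0 = -6)
h(K, L) = 4 + K*L (h(K, L) = K*L + 4 = 4 + K*L)
v = -31/2 (v = -2 + (-241 - 1*(-187))/4 = -2 + (-241 + 187)/4 = -2 + (1/4)*(-54) = -2 - 27/2 = -31/2 ≈ -15.500)
N(S) = 0 (N(S) = sqrt(0) = 0)
Q(2, -8) + v*N(h(4, 5)) = -6 - 31/2*0 = -6 + 0 = -6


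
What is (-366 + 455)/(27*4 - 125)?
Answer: -89/17 ≈ -5.2353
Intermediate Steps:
(-366 + 455)/(27*4 - 125) = 89/(108 - 125) = 89/(-17) = 89*(-1/17) = -89/17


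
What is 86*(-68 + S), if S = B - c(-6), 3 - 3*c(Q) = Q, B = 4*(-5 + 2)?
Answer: -7138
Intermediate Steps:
B = -12 (B = 4*(-3) = -12)
c(Q) = 1 - Q/3
S = -15 (S = -12 - (1 - ⅓*(-6)) = -12 - (1 + 2) = -12 - 1*3 = -12 - 3 = -15)
86*(-68 + S) = 86*(-68 - 15) = 86*(-83) = -7138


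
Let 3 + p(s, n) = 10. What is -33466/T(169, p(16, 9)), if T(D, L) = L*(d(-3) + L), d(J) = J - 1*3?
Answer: -33466/7 ≈ -4780.9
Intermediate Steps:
p(s, n) = 7 (p(s, n) = -3 + 10 = 7)
d(J) = -3 + J (d(J) = J - 3 = -3 + J)
T(D, L) = L*(-6 + L) (T(D, L) = L*((-3 - 3) + L) = L*(-6 + L))
-33466/T(169, p(16, 9)) = -33466*1/(7*(-6 + 7)) = -33466/(7*1) = -33466/7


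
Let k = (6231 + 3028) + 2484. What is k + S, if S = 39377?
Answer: 51120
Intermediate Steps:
k = 11743 (k = 9259 + 2484 = 11743)
k + S = 11743 + 39377 = 51120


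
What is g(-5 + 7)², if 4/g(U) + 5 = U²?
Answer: 16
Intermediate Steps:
g(U) = 4/(-5 + U²)
g(-5 + 7)² = (4/(-5 + (-5 + 7)²))² = (4/(-5 + 2²))² = (4/(-5 + 4))² = (4/(-1))² = (4*(-1))² = (-4)² = 16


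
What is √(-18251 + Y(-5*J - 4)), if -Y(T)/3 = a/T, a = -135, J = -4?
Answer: I*√291611/4 ≈ 135.0*I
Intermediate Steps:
Y(T) = 405/T (Y(T) = -(-405)/T = 405/T)
√(-18251 + Y(-5*J - 4)) = √(-18251 + 405/(-5*(-4) - 4)) = √(-18251 + 405/(20 - 4)) = √(-18251 + 405/16) = √(-291611/16) = I*√291611/4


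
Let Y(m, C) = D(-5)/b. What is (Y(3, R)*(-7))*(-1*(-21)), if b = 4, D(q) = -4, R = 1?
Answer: 147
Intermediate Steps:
Y(m, C) = -1 (Y(m, C) = -4/4 = -4*¼ = -1)
(Y(3, R)*(-7))*(-1*(-21)) = (-1*(-7))*(-1*(-21)) = 7*21 = 147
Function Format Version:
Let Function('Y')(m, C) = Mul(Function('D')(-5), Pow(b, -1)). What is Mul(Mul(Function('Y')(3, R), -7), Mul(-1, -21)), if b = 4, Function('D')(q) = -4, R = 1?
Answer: 147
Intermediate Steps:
Function('Y')(m, C) = -1 (Function('Y')(m, C) = Mul(-4, Pow(4, -1)) = Mul(-4, Rational(1, 4)) = -1)
Mul(Mul(Function('Y')(3, R), -7), Mul(-1, -21)) = Mul(Mul(-1, -7), Mul(-1, -21)) = Mul(7, 21) = 147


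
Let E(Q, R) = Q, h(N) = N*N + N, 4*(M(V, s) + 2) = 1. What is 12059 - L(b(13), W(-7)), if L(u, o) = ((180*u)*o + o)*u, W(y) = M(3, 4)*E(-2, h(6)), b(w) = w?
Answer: -188913/2 ≈ -94457.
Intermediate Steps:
M(V, s) = -7/4 (M(V, s) = -2 + (1/4)*1 = -2 + 1/4 = -7/4)
h(N) = N + N**2 (h(N) = N**2 + N = N + N**2)
W(y) = 7/2 (W(y) = -7/4*(-2) = 7/2)
L(u, o) = u*(o + 180*o*u) (L(u, o) = (180*o*u + o)*u = (o + 180*o*u)*u = u*(o + 180*o*u))
12059 - L(b(13), W(-7)) = 12059 - 7*13*(1 + 180*13)/2 = 12059 - 7*13*(1 + 2340)/2 = 12059 - 7*13*2341/2 = 12059 - 1*213031/2 = 12059 - 213031/2 = -188913/2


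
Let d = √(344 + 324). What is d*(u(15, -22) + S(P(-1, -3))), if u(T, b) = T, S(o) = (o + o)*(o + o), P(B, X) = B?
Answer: 38*√167 ≈ 491.07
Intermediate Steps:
S(o) = 4*o² (S(o) = (2*o)*(2*o) = 4*o²)
d = 2*√167 (d = √668 = 2*√167 ≈ 25.846)
d*(u(15, -22) + S(P(-1, -3))) = (2*√167)*(15 + 4*(-1)²) = (2*√167)*(15 + 4*1) = (2*√167)*(15 + 4) = (2*√167)*19 = 38*√167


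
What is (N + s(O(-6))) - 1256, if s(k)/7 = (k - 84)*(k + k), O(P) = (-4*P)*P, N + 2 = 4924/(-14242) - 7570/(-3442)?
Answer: 5617702637873/12255241 ≈ 4.5839e+5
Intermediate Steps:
N = -1794599/12255241 (N = -2 + (4924/(-14242) - 7570/(-3442)) = -2 + (4924*(-1/14242) - 7570*(-1/3442)) = -2 + (-2462/7121 + 3785/1721) = -2 + 22715883/12255241 = -1794599/12255241 ≈ -0.14644)
O(P) = -4*P²
s(k) = 14*k*(-84 + k) (s(k) = 7*((k - 84)*(k + k)) = 7*((-84 + k)*(2*k)) = 7*(2*k*(-84 + k)) = 14*k*(-84 + k))
(N + s(O(-6))) - 1256 = (-1794599/12255241 + 14*(-4*(-6)²)*(-84 - 4*(-6)²)) - 1256 = (-1794599/12255241 + 14*(-4*36)*(-84 - 4*36)) - 1256 = (-1794599/12255241 + 14*(-144)*(-84 - 144)) - 1256 = (-1794599/12255241 + 14*(-144)*(-228)) - 1256 = (-1794599/12255241 + 459648) - 1256 = 5633095220569/12255241 - 1256 = 5617702637873/12255241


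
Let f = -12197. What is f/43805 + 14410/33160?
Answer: 22677753/145257380 ≈ 0.15612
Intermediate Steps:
f/43805 + 14410/33160 = -12197/43805 + 14410/33160 = -12197*1/43805 + 14410*(1/33160) = -12197/43805 + 1441/3316 = 22677753/145257380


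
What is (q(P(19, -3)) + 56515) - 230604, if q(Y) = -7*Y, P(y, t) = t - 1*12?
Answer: -173984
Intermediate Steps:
P(y, t) = -12 + t (P(y, t) = t - 12 = -12 + t)
(q(P(19, -3)) + 56515) - 230604 = (-7*(-12 - 3) + 56515) - 230604 = (-7*(-15) + 56515) - 230604 = (105 + 56515) - 230604 = 56620 - 230604 = -173984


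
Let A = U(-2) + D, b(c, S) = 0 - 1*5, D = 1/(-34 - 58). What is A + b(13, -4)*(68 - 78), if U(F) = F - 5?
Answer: 3955/92 ≈ 42.989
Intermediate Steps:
U(F) = -5 + F
D = -1/92 (D = 1/(-92) = -1/92 ≈ -0.010870)
b(c, S) = -5 (b(c, S) = 0 - 5 = -5)
A = -645/92 (A = (-5 - 2) - 1/92 = -7 - 1/92 = -645/92 ≈ -7.0109)
A + b(13, -4)*(68 - 78) = -645/92 - 5*(68 - 78) = -645/92 - 5*(-10) = -645/92 + 50 = 3955/92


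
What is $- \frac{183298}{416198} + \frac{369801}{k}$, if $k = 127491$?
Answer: $\frac{21756931880}{8843583203} \approx 2.4602$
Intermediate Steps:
$- \frac{183298}{416198} + \frac{369801}{k} = - \frac{183298}{416198} + \frac{369801}{127491} = \left(-183298\right) \frac{1}{416198} + 369801 \cdot \frac{1}{127491} = - \frac{91649}{208099} + \frac{123267}{42497} = \frac{21756931880}{8843583203}$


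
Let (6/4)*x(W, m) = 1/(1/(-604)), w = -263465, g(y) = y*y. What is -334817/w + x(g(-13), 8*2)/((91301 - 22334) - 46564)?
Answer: 22184450033/17707219185 ≈ 1.2528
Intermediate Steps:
g(y) = y²
x(W, m) = -1208/3 (x(W, m) = 2/(3*(1/(-604))) = 2/(3*(-1/604)) = (⅔)*(-604) = -1208/3)
-334817/w + x(g(-13), 8*2)/((91301 - 22334) - 46564) = -334817/(-263465) - 1208/(3*((91301 - 22334) - 46564)) = -334817*(-1/263465) - 1208/(3*(68967 - 46564)) = 334817/263465 - 1208/3/22403 = 334817/263465 - 1208/3*1/22403 = 334817/263465 - 1208/67209 = 22184450033/17707219185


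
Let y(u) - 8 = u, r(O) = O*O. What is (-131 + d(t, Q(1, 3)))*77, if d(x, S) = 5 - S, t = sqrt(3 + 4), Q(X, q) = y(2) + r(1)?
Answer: -10549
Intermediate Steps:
r(O) = O**2
y(u) = 8 + u
Q(X, q) = 11 (Q(X, q) = (8 + 2) + 1**2 = 10 + 1 = 11)
t = sqrt(7) ≈ 2.6458
(-131 + d(t, Q(1, 3)))*77 = (-131 + (5 - 1*11))*77 = (-131 + (5 - 11))*77 = (-131 - 6)*77 = -137*77 = -10549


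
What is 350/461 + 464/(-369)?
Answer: -84754/170109 ≈ -0.49823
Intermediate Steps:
350/461 + 464/(-369) = 350*(1/461) + 464*(-1/369) = 350/461 - 464/369 = -84754/170109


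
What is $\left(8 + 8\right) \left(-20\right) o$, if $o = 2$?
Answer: $-640$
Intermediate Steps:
$\left(8 + 8\right) \left(-20\right) o = \left(8 + 8\right) \left(-20\right) 2 = 16 \left(-20\right) 2 = \left(-320\right) 2 = -640$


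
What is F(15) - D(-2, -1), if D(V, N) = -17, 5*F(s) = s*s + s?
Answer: 65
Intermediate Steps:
F(s) = s/5 + s²/5 (F(s) = (s*s + s)/5 = (s² + s)/5 = (s + s²)/5 = s/5 + s²/5)
F(15) - D(-2, -1) = (⅕)*15*(1 + 15) - 1*(-17) = (⅕)*15*16 + 17 = 48 + 17 = 65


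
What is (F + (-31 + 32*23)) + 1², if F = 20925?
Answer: 21631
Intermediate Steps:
(F + (-31 + 32*23)) + 1² = (20925 + (-31 + 32*23)) + 1² = (20925 + (-31 + 736)) + 1 = (20925 + 705) + 1 = 21630 + 1 = 21631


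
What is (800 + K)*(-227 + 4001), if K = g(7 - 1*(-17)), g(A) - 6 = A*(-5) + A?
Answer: 2679540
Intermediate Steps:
g(A) = 6 - 4*A (g(A) = 6 + (A*(-5) + A) = 6 + (-5*A + A) = 6 - 4*A)
K = -90 (K = 6 - 4*(7 - 1*(-17)) = 6 - 4*(7 + 17) = 6 - 4*24 = 6 - 96 = -90)
(800 + K)*(-227 + 4001) = (800 - 90)*(-227 + 4001) = 710*3774 = 2679540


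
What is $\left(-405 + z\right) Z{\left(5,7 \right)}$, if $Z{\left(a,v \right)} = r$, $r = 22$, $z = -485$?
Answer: $-19580$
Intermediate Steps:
$Z{\left(a,v \right)} = 22$
$\left(-405 + z\right) Z{\left(5,7 \right)} = \left(-405 - 485\right) 22 = \left(-890\right) 22 = -19580$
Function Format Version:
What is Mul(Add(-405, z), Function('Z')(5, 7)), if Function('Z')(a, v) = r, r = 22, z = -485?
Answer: -19580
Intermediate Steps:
Function('Z')(a, v) = 22
Mul(Add(-405, z), Function('Z')(5, 7)) = Mul(Add(-405, -485), 22) = Mul(-890, 22) = -19580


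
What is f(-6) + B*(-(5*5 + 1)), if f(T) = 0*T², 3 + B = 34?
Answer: -806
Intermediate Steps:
B = 31 (B = -3 + 34 = 31)
f(T) = 0
f(-6) + B*(-(5*5 + 1)) = 0 + 31*(-(5*5 + 1)) = 0 + 31*(-(25 + 1)) = 0 + 31*(-1*26) = 0 + 31*(-26) = 0 - 806 = -806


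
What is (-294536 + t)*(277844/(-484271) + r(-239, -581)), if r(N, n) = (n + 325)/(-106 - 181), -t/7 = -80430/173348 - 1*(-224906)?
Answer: -511774957605127394/860460945407 ≈ -5.9477e+5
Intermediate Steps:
t = -19493462429/12382 (t = -7*(-80430/173348 - 1*(-224906)) = -7*(-80430*1/173348 + 224906) = -7*(-5745/12382 + 224906) = -7*2784780347/12382 = -19493462429/12382 ≈ -1.5743e+6)
r(N, n) = -325/287 - n/287 (r(N, n) = (325 + n)/(-287) = (325 + n)*(-1/287) = -325/287 - n/287)
(-294536 + t)*(277844/(-484271) + r(-239, -581)) = (-294536 - 19493462429/12382)*(277844/(-484271) + (-325/287 - 1/287*(-581))) = -23140407181*(277844*(-1/484271) + (-325/287 + 83/41))/12382 = -23140407181*(-277844/484271 + 256/287)/12382 = -23140407181/12382*44232148/138985777 = -511774957605127394/860460945407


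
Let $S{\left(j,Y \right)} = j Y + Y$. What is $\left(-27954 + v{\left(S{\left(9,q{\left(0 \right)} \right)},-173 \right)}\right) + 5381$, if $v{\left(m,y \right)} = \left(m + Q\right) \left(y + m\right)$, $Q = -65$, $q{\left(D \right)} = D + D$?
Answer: $-11328$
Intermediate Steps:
$q{\left(D \right)} = 2 D$
$S{\left(j,Y \right)} = Y + Y j$ ($S{\left(j,Y \right)} = Y j + Y = Y + Y j$)
$v{\left(m,y \right)} = \left(-65 + m\right) \left(m + y\right)$ ($v{\left(m,y \right)} = \left(m - 65\right) \left(y + m\right) = \left(-65 + m\right) \left(m + y\right)$)
$\left(-27954 + v{\left(S{\left(9,q{\left(0 \right)} \right)},-173 \right)}\right) + 5381 = \left(-27954 + \left(\left(2 \cdot 0 \left(1 + 9\right)\right)^{2} - 65 \cdot 2 \cdot 0 \left(1 + 9\right) - -11245 + 2 \cdot 0 \left(1 + 9\right) \left(-173\right)\right)\right) + 5381 = \left(-27954 + \left(\left(0 \cdot 10\right)^{2} - 65 \cdot 0 \cdot 10 + 11245 + 0 \cdot 10 \left(-173\right)\right)\right) + 5381 = \left(-27954 + \left(0^{2} - 0 + 11245 + 0 \left(-173\right)\right)\right) + 5381 = \left(-27954 + \left(0 + 0 + 11245 + 0\right)\right) + 5381 = \left(-27954 + 11245\right) + 5381 = -16709 + 5381 = -11328$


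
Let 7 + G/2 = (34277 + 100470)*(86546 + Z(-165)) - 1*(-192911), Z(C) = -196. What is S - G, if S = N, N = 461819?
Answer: -23270730889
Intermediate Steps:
S = 461819
G = 23271192708 (G = -14 + 2*((34277 + 100470)*(86546 - 196) - 1*(-192911)) = -14 + 2*(134747*86350 + 192911) = -14 + 2*(11635403450 + 192911) = -14 + 2*11635596361 = -14 + 23271192722 = 23271192708)
S - G = 461819 - 1*23271192708 = 461819 - 23271192708 = -23270730889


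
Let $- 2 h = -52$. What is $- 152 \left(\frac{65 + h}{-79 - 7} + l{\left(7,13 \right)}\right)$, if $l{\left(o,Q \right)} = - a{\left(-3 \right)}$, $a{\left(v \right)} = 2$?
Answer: $\frac{19988}{43} \approx 464.84$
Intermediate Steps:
$h = 26$ ($h = \left(- \frac{1}{2}\right) \left(-52\right) = 26$)
$l{\left(o,Q \right)} = -2$ ($l{\left(o,Q \right)} = \left(-1\right) 2 = -2$)
$- 152 \left(\frac{65 + h}{-79 - 7} + l{\left(7,13 \right)}\right) = - 152 \left(\frac{65 + 26}{-79 - 7} - 2\right) = - 152 \left(\frac{91}{-86} - 2\right) = - 152 \left(91 \left(- \frac{1}{86}\right) - 2\right) = - 152 \left(- \frac{91}{86} - 2\right) = \left(-152\right) \left(- \frac{263}{86}\right) = \frac{19988}{43}$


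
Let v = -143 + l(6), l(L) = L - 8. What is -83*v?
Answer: 12035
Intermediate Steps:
l(L) = -8 + L
v = -145 (v = -143 + (-8 + 6) = -143 - 2 = -145)
-83*v = -83*(-145) = 12035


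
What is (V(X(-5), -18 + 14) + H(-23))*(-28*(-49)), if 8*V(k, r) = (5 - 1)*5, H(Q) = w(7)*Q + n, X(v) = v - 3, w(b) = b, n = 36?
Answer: -168070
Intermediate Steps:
X(v) = -3 + v
H(Q) = 36 + 7*Q (H(Q) = 7*Q + 36 = 36 + 7*Q)
V(k, r) = 5/2 (V(k, r) = ((5 - 1)*5)/8 = (4*5)/8 = (1/8)*20 = 5/2)
(V(X(-5), -18 + 14) + H(-23))*(-28*(-49)) = (5/2 + (36 + 7*(-23)))*(-28*(-49)) = (5/2 + (36 - 161))*1372 = (5/2 - 125)*1372 = -245/2*1372 = -168070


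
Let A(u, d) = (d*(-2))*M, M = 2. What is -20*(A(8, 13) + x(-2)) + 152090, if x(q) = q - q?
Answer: 153130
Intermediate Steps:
A(u, d) = -4*d (A(u, d) = (d*(-2))*2 = -2*d*2 = -4*d)
x(q) = 0
-20*(A(8, 13) + x(-2)) + 152090 = -20*(-4*13 + 0) + 152090 = -20*(-52 + 0) + 152090 = -20*(-52) + 152090 = 1040 + 152090 = 153130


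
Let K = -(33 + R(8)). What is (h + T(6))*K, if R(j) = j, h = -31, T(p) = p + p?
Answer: 779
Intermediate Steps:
T(p) = 2*p
K = -41 (K = -(33 + 8) = -1*41 = -41)
(h + T(6))*K = (-31 + 2*6)*(-41) = (-31 + 12)*(-41) = -19*(-41) = 779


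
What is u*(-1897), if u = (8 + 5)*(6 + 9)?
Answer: -369915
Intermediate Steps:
u = 195 (u = 13*15 = 195)
u*(-1897) = 195*(-1897) = -369915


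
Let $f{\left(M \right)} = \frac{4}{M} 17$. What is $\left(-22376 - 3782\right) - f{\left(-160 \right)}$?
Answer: $- \frac{1046303}{40} \approx -26158.0$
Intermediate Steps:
$f{\left(M \right)} = \frac{68}{M}$
$\left(-22376 - 3782\right) - f{\left(-160 \right)} = \left(-22376 - 3782\right) - \frac{68}{-160} = \left(-22376 - 3782\right) - 68 \left(- \frac{1}{160}\right) = -26158 - - \frac{17}{40} = -26158 + \frac{17}{40} = - \frac{1046303}{40}$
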